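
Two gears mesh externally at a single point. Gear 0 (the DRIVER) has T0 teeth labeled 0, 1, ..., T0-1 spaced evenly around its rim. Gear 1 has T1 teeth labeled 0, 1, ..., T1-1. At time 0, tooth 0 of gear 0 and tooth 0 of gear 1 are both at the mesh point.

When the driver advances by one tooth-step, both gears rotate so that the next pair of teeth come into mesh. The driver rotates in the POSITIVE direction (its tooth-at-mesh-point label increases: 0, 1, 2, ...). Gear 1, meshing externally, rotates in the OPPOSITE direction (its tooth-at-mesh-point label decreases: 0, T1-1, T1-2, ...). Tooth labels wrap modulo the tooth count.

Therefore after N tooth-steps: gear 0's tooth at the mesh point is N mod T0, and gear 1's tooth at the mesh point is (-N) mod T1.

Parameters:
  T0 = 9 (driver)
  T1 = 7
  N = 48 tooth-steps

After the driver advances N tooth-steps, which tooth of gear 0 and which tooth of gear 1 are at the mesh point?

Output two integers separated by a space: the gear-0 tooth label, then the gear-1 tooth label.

Answer: 3 1

Derivation:
Gear 0 (driver, T0=9): tooth at mesh = N mod T0
  48 = 5 * 9 + 3, so 48 mod 9 = 3
  gear 0 tooth = 3
Gear 1 (driven, T1=7): tooth at mesh = (-N) mod T1
  48 = 6 * 7 + 6, so 48 mod 7 = 6
  (-48) mod 7 = (-6) mod 7 = 7 - 6 = 1
Mesh after 48 steps: gear-0 tooth 3 meets gear-1 tooth 1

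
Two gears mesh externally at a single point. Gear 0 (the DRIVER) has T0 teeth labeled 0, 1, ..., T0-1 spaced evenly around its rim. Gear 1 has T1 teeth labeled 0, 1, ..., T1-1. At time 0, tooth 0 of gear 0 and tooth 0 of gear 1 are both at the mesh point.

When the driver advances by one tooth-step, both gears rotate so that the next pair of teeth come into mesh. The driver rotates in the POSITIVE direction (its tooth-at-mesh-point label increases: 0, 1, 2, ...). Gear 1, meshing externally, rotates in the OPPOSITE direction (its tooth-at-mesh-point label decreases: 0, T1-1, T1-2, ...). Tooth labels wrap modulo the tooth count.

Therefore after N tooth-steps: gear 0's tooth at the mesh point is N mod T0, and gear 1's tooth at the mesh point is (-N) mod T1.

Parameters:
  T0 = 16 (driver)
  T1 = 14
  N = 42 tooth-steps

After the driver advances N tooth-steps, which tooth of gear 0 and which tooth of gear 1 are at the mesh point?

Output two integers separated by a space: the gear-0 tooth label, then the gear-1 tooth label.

Answer: 10 0

Derivation:
Gear 0 (driver, T0=16): tooth at mesh = N mod T0
  42 = 2 * 16 + 10, so 42 mod 16 = 10
  gear 0 tooth = 10
Gear 1 (driven, T1=14): tooth at mesh = (-N) mod T1
  42 = 3 * 14 + 0, so 42 mod 14 = 0
  (-42) mod 14 = 0
Mesh after 42 steps: gear-0 tooth 10 meets gear-1 tooth 0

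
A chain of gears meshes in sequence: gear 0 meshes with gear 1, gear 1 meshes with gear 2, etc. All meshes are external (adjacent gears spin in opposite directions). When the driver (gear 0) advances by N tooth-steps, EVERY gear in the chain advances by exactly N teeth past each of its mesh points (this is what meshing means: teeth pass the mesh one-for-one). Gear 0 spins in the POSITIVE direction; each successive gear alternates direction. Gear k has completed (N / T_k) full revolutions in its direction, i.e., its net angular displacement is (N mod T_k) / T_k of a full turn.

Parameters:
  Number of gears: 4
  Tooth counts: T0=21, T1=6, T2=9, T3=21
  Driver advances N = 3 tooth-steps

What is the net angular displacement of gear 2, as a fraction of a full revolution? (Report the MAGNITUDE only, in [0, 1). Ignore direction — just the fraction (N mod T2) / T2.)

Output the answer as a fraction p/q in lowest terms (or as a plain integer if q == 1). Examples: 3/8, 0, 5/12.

Answer: 1/3

Derivation:
Chain of 4 gears, tooth counts: [21, 6, 9, 21]
  gear 0: T0=21, direction=positive, advance = 3 mod 21 = 3 teeth = 3/21 turn
  gear 1: T1=6, direction=negative, advance = 3 mod 6 = 3 teeth = 3/6 turn
  gear 2: T2=9, direction=positive, advance = 3 mod 9 = 3 teeth = 3/9 turn
  gear 3: T3=21, direction=negative, advance = 3 mod 21 = 3 teeth = 3/21 turn
Gear 2: 3 mod 9 = 3
Fraction = 3 / 9 = 1/3 (gcd(3,9)=3) = 1/3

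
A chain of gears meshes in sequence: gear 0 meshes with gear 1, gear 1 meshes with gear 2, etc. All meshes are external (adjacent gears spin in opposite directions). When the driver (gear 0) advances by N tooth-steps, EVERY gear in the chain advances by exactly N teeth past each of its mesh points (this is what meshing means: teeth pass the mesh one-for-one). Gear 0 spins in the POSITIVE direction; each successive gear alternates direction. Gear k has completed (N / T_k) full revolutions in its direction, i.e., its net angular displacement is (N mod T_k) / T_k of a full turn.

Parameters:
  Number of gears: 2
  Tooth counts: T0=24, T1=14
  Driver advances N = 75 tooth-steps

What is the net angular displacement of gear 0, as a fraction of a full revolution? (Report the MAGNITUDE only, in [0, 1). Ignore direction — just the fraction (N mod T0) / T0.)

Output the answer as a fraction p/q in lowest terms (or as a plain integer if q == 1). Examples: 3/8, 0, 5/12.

Chain of 2 gears, tooth counts: [24, 14]
  gear 0: T0=24, direction=positive, advance = 75 mod 24 = 3 teeth = 3/24 turn
  gear 1: T1=14, direction=negative, advance = 75 mod 14 = 5 teeth = 5/14 turn
Gear 0: 75 mod 24 = 3
Fraction = 3 / 24 = 1/8 (gcd(3,24)=3) = 1/8

Answer: 1/8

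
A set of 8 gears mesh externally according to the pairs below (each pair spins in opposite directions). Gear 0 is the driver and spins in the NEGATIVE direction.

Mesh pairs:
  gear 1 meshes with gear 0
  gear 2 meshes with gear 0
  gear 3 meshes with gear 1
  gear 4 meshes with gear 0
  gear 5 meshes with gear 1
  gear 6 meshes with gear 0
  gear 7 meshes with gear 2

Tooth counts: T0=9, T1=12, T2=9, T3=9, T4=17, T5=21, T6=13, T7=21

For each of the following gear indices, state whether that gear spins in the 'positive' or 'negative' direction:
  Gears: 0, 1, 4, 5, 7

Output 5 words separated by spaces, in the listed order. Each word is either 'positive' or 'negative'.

Gear 0 (driver): negative (depth 0)
  gear 1: meshes with gear 0 -> depth 1 -> positive (opposite of gear 0)
  gear 2: meshes with gear 0 -> depth 1 -> positive (opposite of gear 0)
  gear 3: meshes with gear 1 -> depth 2 -> negative (opposite of gear 1)
  gear 4: meshes with gear 0 -> depth 1 -> positive (opposite of gear 0)
  gear 5: meshes with gear 1 -> depth 2 -> negative (opposite of gear 1)
  gear 6: meshes with gear 0 -> depth 1 -> positive (opposite of gear 0)
  gear 7: meshes with gear 2 -> depth 2 -> negative (opposite of gear 2)
Queried indices 0, 1, 4, 5, 7 -> negative, positive, positive, negative, negative

Answer: negative positive positive negative negative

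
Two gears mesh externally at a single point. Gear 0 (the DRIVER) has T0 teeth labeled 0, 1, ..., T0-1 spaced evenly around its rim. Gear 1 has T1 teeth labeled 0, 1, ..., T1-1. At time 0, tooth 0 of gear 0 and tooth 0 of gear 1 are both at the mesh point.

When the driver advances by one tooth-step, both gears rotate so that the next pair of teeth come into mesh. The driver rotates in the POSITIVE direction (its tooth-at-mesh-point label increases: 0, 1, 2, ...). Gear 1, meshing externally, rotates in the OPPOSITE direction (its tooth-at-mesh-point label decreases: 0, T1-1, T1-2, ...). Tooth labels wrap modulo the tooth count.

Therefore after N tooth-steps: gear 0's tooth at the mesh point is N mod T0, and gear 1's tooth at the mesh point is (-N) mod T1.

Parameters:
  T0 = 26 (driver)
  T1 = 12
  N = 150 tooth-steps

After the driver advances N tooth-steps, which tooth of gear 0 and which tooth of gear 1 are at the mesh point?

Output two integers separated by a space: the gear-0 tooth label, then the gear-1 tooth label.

Answer: 20 6

Derivation:
Gear 0 (driver, T0=26): tooth at mesh = N mod T0
  150 = 5 * 26 + 20, so 150 mod 26 = 20
  gear 0 tooth = 20
Gear 1 (driven, T1=12): tooth at mesh = (-N) mod T1
  150 = 12 * 12 + 6, so 150 mod 12 = 6
  (-150) mod 12 = (-6) mod 12 = 12 - 6 = 6
Mesh after 150 steps: gear-0 tooth 20 meets gear-1 tooth 6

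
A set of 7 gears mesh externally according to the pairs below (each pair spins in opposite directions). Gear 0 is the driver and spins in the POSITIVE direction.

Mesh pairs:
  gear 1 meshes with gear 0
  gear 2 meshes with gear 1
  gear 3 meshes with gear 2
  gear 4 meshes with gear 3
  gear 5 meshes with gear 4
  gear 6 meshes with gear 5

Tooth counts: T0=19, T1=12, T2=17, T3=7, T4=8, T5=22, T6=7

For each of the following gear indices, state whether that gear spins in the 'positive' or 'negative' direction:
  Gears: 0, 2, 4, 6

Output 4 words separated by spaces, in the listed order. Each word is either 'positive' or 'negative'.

Gear 0 (driver): positive (depth 0)
  gear 1: meshes with gear 0 -> depth 1 -> negative (opposite of gear 0)
  gear 2: meshes with gear 1 -> depth 2 -> positive (opposite of gear 1)
  gear 3: meshes with gear 2 -> depth 3 -> negative (opposite of gear 2)
  gear 4: meshes with gear 3 -> depth 4 -> positive (opposite of gear 3)
  gear 5: meshes with gear 4 -> depth 5 -> negative (opposite of gear 4)
  gear 6: meshes with gear 5 -> depth 6 -> positive (opposite of gear 5)
Queried indices 0, 2, 4, 6 -> positive, positive, positive, positive

Answer: positive positive positive positive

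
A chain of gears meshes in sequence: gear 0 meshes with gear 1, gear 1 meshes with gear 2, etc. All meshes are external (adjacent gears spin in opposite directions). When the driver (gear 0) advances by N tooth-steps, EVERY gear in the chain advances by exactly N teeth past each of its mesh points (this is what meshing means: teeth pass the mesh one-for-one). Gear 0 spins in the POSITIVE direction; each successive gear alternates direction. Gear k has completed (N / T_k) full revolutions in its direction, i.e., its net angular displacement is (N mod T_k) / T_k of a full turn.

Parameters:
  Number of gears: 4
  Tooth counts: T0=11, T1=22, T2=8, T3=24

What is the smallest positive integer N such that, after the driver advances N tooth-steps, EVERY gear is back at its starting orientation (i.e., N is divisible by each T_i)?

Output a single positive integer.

Answer: 264

Derivation:
Gear k returns to start when N is a multiple of T_k.
All gears at start simultaneously when N is a common multiple of [11, 22, 8, 24]; the smallest such N is lcm(11, 22, 8, 24).
Start: lcm = T0 = 11
Fold in T1=22: gcd(11, 22) = 11; lcm(11, 22) = 11 * 22 / 11 = 242 / 11 = 22
Fold in T2=8: gcd(22, 8) = 2; lcm(22, 8) = 22 * 8 / 2 = 176 / 2 = 88
Fold in T3=24: gcd(88, 24) = 8; lcm(88, 24) = 88 * 24 / 8 = 2112 / 8 = 264
Full cycle length = 264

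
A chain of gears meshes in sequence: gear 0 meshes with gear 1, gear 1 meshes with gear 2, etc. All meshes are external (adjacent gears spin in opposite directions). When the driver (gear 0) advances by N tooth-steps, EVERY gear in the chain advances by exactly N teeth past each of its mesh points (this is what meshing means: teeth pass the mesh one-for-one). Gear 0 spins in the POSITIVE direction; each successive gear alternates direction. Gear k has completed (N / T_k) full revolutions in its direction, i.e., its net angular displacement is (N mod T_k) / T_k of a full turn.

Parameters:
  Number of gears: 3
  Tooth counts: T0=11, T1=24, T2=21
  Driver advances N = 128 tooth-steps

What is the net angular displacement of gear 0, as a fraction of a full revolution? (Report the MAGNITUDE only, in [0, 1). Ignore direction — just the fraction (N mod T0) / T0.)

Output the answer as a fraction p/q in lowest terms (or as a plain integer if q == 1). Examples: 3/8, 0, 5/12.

Chain of 3 gears, tooth counts: [11, 24, 21]
  gear 0: T0=11, direction=positive, advance = 128 mod 11 = 7 teeth = 7/11 turn
  gear 1: T1=24, direction=negative, advance = 128 mod 24 = 8 teeth = 8/24 turn
  gear 2: T2=21, direction=positive, advance = 128 mod 21 = 2 teeth = 2/21 turn
Gear 0: 128 mod 11 = 7
Fraction = 7 / 11 = 7/11 (gcd(7,11)=1) = 7/11

Answer: 7/11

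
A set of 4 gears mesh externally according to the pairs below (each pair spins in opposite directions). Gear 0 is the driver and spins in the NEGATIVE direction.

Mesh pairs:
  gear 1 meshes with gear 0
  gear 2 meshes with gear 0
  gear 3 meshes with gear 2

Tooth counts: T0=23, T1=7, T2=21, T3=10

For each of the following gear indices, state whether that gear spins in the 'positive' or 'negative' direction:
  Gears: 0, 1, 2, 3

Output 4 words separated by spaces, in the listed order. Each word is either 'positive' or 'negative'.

Gear 0 (driver): negative (depth 0)
  gear 1: meshes with gear 0 -> depth 1 -> positive (opposite of gear 0)
  gear 2: meshes with gear 0 -> depth 1 -> positive (opposite of gear 0)
  gear 3: meshes with gear 2 -> depth 2 -> negative (opposite of gear 2)
Queried indices 0, 1, 2, 3 -> negative, positive, positive, negative

Answer: negative positive positive negative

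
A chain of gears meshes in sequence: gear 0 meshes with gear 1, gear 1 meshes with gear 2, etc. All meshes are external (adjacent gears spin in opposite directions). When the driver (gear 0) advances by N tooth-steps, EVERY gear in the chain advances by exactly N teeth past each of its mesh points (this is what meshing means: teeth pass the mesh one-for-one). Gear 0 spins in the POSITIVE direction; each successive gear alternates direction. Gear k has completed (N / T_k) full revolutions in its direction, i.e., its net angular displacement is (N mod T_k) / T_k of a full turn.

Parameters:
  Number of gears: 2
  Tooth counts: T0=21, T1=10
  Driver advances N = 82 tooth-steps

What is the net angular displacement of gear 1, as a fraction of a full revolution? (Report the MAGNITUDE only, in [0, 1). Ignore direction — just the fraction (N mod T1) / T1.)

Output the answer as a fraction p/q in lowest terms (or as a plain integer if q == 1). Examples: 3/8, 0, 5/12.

Answer: 1/5

Derivation:
Chain of 2 gears, tooth counts: [21, 10]
  gear 0: T0=21, direction=positive, advance = 82 mod 21 = 19 teeth = 19/21 turn
  gear 1: T1=10, direction=negative, advance = 82 mod 10 = 2 teeth = 2/10 turn
Gear 1: 82 mod 10 = 2
Fraction = 2 / 10 = 1/5 (gcd(2,10)=2) = 1/5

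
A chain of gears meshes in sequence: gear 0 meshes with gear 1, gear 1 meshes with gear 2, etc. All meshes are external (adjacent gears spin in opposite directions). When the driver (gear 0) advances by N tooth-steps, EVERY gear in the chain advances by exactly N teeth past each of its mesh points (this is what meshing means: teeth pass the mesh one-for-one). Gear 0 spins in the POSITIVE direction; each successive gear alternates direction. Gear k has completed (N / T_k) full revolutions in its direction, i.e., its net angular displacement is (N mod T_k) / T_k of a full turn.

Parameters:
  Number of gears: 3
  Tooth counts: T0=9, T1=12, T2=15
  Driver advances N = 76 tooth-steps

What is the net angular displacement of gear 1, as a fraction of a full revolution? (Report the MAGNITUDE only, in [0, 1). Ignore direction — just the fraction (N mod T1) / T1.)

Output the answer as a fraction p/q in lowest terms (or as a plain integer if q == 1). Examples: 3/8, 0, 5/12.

Answer: 1/3

Derivation:
Chain of 3 gears, tooth counts: [9, 12, 15]
  gear 0: T0=9, direction=positive, advance = 76 mod 9 = 4 teeth = 4/9 turn
  gear 1: T1=12, direction=negative, advance = 76 mod 12 = 4 teeth = 4/12 turn
  gear 2: T2=15, direction=positive, advance = 76 mod 15 = 1 teeth = 1/15 turn
Gear 1: 76 mod 12 = 4
Fraction = 4 / 12 = 1/3 (gcd(4,12)=4) = 1/3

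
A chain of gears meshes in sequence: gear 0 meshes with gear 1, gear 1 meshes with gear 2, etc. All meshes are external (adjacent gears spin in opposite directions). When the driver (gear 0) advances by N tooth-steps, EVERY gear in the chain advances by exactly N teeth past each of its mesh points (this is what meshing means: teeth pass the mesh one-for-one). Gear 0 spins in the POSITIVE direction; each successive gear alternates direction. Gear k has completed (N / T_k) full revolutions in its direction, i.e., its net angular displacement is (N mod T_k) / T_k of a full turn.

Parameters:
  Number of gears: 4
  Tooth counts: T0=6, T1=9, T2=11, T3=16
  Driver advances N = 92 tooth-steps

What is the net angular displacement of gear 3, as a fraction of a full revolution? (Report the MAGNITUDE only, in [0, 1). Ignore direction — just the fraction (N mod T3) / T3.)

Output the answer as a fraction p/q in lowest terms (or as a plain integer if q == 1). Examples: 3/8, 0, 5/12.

Chain of 4 gears, tooth counts: [6, 9, 11, 16]
  gear 0: T0=6, direction=positive, advance = 92 mod 6 = 2 teeth = 2/6 turn
  gear 1: T1=9, direction=negative, advance = 92 mod 9 = 2 teeth = 2/9 turn
  gear 2: T2=11, direction=positive, advance = 92 mod 11 = 4 teeth = 4/11 turn
  gear 3: T3=16, direction=negative, advance = 92 mod 16 = 12 teeth = 12/16 turn
Gear 3: 92 mod 16 = 12
Fraction = 12 / 16 = 3/4 (gcd(12,16)=4) = 3/4

Answer: 3/4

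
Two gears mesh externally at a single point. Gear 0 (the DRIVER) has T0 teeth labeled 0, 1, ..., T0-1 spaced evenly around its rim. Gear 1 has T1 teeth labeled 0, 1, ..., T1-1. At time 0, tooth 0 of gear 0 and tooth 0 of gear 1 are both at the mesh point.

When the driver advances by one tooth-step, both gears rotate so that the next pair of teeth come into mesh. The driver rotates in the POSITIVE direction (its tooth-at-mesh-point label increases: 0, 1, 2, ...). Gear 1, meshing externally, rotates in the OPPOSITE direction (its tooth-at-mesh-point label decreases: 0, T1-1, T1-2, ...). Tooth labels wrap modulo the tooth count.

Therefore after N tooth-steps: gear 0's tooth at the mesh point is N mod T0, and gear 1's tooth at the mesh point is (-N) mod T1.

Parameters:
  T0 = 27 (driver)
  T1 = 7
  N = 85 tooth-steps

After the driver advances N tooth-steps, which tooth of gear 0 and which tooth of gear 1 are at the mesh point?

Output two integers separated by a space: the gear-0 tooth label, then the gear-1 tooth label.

Answer: 4 6

Derivation:
Gear 0 (driver, T0=27): tooth at mesh = N mod T0
  85 = 3 * 27 + 4, so 85 mod 27 = 4
  gear 0 tooth = 4
Gear 1 (driven, T1=7): tooth at mesh = (-N) mod T1
  85 = 12 * 7 + 1, so 85 mod 7 = 1
  (-85) mod 7 = (-1) mod 7 = 7 - 1 = 6
Mesh after 85 steps: gear-0 tooth 4 meets gear-1 tooth 6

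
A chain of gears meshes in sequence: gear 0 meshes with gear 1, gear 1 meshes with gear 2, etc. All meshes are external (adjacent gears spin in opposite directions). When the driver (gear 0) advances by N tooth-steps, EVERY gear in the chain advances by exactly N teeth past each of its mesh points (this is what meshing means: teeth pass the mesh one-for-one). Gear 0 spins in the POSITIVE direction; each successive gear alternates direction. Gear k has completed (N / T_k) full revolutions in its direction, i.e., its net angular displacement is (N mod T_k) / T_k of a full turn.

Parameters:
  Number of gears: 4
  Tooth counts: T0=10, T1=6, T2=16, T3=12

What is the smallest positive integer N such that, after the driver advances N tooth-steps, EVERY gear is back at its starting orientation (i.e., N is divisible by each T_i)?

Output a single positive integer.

Answer: 240

Derivation:
Gear k returns to start when N is a multiple of T_k.
All gears at start simultaneously when N is a common multiple of [10, 6, 16, 12]; the smallest such N is lcm(10, 6, 16, 12).
Start: lcm = T0 = 10
Fold in T1=6: gcd(10, 6) = 2; lcm(10, 6) = 10 * 6 / 2 = 60 / 2 = 30
Fold in T2=16: gcd(30, 16) = 2; lcm(30, 16) = 30 * 16 / 2 = 480 / 2 = 240
Fold in T3=12: gcd(240, 12) = 12; lcm(240, 12) = 240 * 12 / 12 = 2880 / 12 = 240
Full cycle length = 240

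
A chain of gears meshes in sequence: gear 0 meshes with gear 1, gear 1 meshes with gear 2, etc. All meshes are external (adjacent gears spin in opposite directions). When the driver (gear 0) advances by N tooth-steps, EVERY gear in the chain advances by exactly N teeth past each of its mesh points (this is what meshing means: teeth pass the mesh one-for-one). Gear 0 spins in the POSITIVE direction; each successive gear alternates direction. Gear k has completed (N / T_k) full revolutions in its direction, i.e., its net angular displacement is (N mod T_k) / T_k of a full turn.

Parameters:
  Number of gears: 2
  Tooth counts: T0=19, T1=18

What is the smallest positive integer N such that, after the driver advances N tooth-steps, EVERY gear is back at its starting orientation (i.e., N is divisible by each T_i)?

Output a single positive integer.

Answer: 342

Derivation:
Gear k returns to start when N is a multiple of T_k.
All gears at start simultaneously when N is a common multiple of [19, 18]; the smallest such N is lcm(19, 18).
Start: lcm = T0 = 19
Fold in T1=18: gcd(19, 18) = 1; lcm(19, 18) = 19 * 18 / 1 = 342 / 1 = 342
Full cycle length = 342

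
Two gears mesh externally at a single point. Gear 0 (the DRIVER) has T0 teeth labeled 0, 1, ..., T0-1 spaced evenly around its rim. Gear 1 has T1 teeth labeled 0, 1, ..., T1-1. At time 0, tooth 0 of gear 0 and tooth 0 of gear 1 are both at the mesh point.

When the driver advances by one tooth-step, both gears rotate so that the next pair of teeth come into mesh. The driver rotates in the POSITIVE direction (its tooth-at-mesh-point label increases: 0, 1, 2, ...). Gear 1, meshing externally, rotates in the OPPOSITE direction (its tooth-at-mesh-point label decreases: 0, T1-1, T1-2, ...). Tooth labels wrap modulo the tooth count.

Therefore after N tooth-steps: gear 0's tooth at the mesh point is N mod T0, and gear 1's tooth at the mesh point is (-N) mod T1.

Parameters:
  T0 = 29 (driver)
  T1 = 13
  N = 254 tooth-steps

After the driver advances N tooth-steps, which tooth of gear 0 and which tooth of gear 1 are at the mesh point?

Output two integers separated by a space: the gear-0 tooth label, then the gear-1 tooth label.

Answer: 22 6

Derivation:
Gear 0 (driver, T0=29): tooth at mesh = N mod T0
  254 = 8 * 29 + 22, so 254 mod 29 = 22
  gear 0 tooth = 22
Gear 1 (driven, T1=13): tooth at mesh = (-N) mod T1
  254 = 19 * 13 + 7, so 254 mod 13 = 7
  (-254) mod 13 = (-7) mod 13 = 13 - 7 = 6
Mesh after 254 steps: gear-0 tooth 22 meets gear-1 tooth 6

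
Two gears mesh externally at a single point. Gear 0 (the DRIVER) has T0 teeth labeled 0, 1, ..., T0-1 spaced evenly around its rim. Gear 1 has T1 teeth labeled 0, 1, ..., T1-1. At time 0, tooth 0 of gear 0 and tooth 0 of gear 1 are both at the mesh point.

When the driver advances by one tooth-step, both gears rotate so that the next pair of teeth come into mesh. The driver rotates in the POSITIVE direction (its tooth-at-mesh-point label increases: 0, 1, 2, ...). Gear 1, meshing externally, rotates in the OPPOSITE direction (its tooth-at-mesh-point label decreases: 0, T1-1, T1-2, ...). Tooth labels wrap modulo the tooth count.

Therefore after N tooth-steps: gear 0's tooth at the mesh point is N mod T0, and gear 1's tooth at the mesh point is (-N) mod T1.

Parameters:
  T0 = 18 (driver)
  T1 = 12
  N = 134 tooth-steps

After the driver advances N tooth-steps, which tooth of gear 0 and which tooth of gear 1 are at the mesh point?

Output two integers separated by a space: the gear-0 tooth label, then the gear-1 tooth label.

Answer: 8 10

Derivation:
Gear 0 (driver, T0=18): tooth at mesh = N mod T0
  134 = 7 * 18 + 8, so 134 mod 18 = 8
  gear 0 tooth = 8
Gear 1 (driven, T1=12): tooth at mesh = (-N) mod T1
  134 = 11 * 12 + 2, so 134 mod 12 = 2
  (-134) mod 12 = (-2) mod 12 = 12 - 2 = 10
Mesh after 134 steps: gear-0 tooth 8 meets gear-1 tooth 10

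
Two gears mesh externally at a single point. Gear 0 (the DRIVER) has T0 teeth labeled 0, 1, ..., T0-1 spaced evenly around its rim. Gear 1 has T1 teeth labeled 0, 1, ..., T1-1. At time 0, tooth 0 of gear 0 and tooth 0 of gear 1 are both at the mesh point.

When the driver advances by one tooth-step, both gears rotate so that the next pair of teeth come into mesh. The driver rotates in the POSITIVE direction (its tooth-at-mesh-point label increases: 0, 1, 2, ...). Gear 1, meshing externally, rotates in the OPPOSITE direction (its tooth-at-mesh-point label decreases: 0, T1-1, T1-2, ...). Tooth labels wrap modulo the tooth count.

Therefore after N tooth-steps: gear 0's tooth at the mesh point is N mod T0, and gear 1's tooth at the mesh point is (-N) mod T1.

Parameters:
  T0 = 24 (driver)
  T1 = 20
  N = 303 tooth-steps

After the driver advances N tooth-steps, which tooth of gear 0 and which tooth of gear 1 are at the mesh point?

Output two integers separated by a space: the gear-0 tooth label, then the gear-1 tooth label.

Answer: 15 17

Derivation:
Gear 0 (driver, T0=24): tooth at mesh = N mod T0
  303 = 12 * 24 + 15, so 303 mod 24 = 15
  gear 0 tooth = 15
Gear 1 (driven, T1=20): tooth at mesh = (-N) mod T1
  303 = 15 * 20 + 3, so 303 mod 20 = 3
  (-303) mod 20 = (-3) mod 20 = 20 - 3 = 17
Mesh after 303 steps: gear-0 tooth 15 meets gear-1 tooth 17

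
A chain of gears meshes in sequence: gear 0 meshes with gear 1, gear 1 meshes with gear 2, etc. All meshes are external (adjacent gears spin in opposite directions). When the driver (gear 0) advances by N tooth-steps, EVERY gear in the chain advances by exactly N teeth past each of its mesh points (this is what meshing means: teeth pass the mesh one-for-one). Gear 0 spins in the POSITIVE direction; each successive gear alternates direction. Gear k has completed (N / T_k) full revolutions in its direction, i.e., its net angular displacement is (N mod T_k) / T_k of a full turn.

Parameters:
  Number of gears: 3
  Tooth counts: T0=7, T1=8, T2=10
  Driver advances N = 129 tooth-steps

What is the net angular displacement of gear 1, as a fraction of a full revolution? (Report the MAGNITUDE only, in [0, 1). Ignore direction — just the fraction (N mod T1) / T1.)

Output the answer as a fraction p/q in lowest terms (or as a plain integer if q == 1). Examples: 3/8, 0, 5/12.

Answer: 1/8

Derivation:
Chain of 3 gears, tooth counts: [7, 8, 10]
  gear 0: T0=7, direction=positive, advance = 129 mod 7 = 3 teeth = 3/7 turn
  gear 1: T1=8, direction=negative, advance = 129 mod 8 = 1 teeth = 1/8 turn
  gear 2: T2=10, direction=positive, advance = 129 mod 10 = 9 teeth = 9/10 turn
Gear 1: 129 mod 8 = 1
Fraction = 1 / 8 = 1/8 (gcd(1,8)=1) = 1/8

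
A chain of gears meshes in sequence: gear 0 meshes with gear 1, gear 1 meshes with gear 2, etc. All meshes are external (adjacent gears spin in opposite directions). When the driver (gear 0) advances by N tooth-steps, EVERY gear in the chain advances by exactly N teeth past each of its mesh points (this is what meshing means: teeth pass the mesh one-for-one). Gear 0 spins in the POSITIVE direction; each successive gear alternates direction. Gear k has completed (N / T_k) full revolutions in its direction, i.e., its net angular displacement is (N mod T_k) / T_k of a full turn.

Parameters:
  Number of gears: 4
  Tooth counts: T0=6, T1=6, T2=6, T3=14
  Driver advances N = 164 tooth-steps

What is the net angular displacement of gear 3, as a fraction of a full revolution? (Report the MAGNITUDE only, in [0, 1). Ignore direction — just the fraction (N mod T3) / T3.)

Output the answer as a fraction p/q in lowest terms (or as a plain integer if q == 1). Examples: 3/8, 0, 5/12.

Answer: 5/7

Derivation:
Chain of 4 gears, tooth counts: [6, 6, 6, 14]
  gear 0: T0=6, direction=positive, advance = 164 mod 6 = 2 teeth = 2/6 turn
  gear 1: T1=6, direction=negative, advance = 164 mod 6 = 2 teeth = 2/6 turn
  gear 2: T2=6, direction=positive, advance = 164 mod 6 = 2 teeth = 2/6 turn
  gear 3: T3=14, direction=negative, advance = 164 mod 14 = 10 teeth = 10/14 turn
Gear 3: 164 mod 14 = 10
Fraction = 10 / 14 = 5/7 (gcd(10,14)=2) = 5/7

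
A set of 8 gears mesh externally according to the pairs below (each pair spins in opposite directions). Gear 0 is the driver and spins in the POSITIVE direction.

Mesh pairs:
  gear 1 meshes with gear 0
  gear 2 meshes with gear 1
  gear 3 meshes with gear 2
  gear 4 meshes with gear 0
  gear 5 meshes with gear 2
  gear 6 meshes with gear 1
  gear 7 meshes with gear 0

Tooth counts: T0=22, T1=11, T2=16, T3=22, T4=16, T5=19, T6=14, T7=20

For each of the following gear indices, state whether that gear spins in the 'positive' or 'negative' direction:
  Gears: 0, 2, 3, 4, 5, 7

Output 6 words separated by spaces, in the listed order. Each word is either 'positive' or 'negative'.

Answer: positive positive negative negative negative negative

Derivation:
Gear 0 (driver): positive (depth 0)
  gear 1: meshes with gear 0 -> depth 1 -> negative (opposite of gear 0)
  gear 2: meshes with gear 1 -> depth 2 -> positive (opposite of gear 1)
  gear 3: meshes with gear 2 -> depth 3 -> negative (opposite of gear 2)
  gear 4: meshes with gear 0 -> depth 1 -> negative (opposite of gear 0)
  gear 5: meshes with gear 2 -> depth 3 -> negative (opposite of gear 2)
  gear 6: meshes with gear 1 -> depth 2 -> positive (opposite of gear 1)
  gear 7: meshes with gear 0 -> depth 1 -> negative (opposite of gear 0)
Queried indices 0, 2, 3, 4, 5, 7 -> positive, positive, negative, negative, negative, negative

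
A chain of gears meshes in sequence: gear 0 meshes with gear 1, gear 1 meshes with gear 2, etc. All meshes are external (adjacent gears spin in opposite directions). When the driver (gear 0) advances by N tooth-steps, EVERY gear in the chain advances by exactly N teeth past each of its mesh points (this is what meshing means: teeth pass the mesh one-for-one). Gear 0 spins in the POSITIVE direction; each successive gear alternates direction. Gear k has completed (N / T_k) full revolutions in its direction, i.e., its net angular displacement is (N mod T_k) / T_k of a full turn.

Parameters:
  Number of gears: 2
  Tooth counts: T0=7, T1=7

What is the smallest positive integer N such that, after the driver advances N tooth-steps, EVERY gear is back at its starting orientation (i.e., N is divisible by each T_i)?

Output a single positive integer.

Gear k returns to start when N is a multiple of T_k.
All gears at start simultaneously when N is a common multiple of [7, 7]; the smallest such N is lcm(7, 7).
Start: lcm = T0 = 7
Fold in T1=7: gcd(7, 7) = 7; lcm(7, 7) = 7 * 7 / 7 = 49 / 7 = 7
Full cycle length = 7

Answer: 7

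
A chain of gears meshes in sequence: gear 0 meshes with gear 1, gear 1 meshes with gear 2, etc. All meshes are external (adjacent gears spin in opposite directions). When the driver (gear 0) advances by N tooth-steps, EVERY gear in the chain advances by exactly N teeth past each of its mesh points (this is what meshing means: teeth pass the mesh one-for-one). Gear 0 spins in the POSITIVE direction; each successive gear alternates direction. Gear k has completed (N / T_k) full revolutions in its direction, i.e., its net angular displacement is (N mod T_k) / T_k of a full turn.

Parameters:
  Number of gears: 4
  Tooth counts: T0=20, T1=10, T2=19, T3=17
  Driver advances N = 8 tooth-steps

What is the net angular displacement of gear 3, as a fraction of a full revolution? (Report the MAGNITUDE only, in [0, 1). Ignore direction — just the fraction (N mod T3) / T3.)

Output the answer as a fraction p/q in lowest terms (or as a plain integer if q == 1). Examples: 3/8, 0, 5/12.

Answer: 8/17

Derivation:
Chain of 4 gears, tooth counts: [20, 10, 19, 17]
  gear 0: T0=20, direction=positive, advance = 8 mod 20 = 8 teeth = 8/20 turn
  gear 1: T1=10, direction=negative, advance = 8 mod 10 = 8 teeth = 8/10 turn
  gear 2: T2=19, direction=positive, advance = 8 mod 19 = 8 teeth = 8/19 turn
  gear 3: T3=17, direction=negative, advance = 8 mod 17 = 8 teeth = 8/17 turn
Gear 3: 8 mod 17 = 8
Fraction = 8 / 17 = 8/17 (gcd(8,17)=1) = 8/17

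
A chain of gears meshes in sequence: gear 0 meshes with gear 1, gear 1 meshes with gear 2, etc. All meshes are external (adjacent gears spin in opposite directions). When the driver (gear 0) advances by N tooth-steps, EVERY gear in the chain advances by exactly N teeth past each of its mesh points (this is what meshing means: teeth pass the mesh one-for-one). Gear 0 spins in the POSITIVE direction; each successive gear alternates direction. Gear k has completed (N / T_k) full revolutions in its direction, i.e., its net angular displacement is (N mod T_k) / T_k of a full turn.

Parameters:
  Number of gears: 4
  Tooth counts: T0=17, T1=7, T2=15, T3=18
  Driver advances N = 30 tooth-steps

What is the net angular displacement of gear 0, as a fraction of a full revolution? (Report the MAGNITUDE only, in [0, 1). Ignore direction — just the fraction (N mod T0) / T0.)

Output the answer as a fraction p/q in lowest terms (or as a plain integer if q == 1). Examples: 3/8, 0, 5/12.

Answer: 13/17

Derivation:
Chain of 4 gears, tooth counts: [17, 7, 15, 18]
  gear 0: T0=17, direction=positive, advance = 30 mod 17 = 13 teeth = 13/17 turn
  gear 1: T1=7, direction=negative, advance = 30 mod 7 = 2 teeth = 2/7 turn
  gear 2: T2=15, direction=positive, advance = 30 mod 15 = 0 teeth = 0/15 turn
  gear 3: T3=18, direction=negative, advance = 30 mod 18 = 12 teeth = 12/18 turn
Gear 0: 30 mod 17 = 13
Fraction = 13 / 17 = 13/17 (gcd(13,17)=1) = 13/17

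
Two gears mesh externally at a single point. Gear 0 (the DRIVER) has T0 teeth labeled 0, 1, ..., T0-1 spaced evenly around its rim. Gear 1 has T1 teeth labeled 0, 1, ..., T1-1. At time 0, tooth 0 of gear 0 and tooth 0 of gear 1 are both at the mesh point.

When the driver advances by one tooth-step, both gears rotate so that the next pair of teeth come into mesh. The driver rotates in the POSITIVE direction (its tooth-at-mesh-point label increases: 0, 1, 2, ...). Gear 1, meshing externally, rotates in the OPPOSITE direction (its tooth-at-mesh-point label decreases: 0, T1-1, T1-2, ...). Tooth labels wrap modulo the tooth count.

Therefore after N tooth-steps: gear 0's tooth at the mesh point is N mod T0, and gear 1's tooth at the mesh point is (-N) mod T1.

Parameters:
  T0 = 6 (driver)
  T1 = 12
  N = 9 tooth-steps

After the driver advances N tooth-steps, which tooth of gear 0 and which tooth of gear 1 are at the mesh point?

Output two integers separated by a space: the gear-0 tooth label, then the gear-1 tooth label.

Answer: 3 3

Derivation:
Gear 0 (driver, T0=6): tooth at mesh = N mod T0
  9 = 1 * 6 + 3, so 9 mod 6 = 3
  gear 0 tooth = 3
Gear 1 (driven, T1=12): tooth at mesh = (-N) mod T1
  9 = 0 * 12 + 9, so 9 mod 12 = 9
  (-9) mod 12 = (-9) mod 12 = 12 - 9 = 3
Mesh after 9 steps: gear-0 tooth 3 meets gear-1 tooth 3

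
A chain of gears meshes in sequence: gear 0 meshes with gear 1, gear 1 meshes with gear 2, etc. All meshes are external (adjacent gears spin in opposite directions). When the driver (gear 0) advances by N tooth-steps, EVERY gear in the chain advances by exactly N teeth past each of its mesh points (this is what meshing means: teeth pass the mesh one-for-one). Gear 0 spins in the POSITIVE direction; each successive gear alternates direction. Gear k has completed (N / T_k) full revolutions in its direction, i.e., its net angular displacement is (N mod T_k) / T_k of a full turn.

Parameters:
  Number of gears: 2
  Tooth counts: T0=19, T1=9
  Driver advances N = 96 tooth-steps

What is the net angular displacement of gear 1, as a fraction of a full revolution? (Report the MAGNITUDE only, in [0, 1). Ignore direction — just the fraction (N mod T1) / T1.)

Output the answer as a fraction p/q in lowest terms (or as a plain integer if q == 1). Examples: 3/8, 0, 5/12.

Chain of 2 gears, tooth counts: [19, 9]
  gear 0: T0=19, direction=positive, advance = 96 mod 19 = 1 teeth = 1/19 turn
  gear 1: T1=9, direction=negative, advance = 96 mod 9 = 6 teeth = 6/9 turn
Gear 1: 96 mod 9 = 6
Fraction = 6 / 9 = 2/3 (gcd(6,9)=3) = 2/3

Answer: 2/3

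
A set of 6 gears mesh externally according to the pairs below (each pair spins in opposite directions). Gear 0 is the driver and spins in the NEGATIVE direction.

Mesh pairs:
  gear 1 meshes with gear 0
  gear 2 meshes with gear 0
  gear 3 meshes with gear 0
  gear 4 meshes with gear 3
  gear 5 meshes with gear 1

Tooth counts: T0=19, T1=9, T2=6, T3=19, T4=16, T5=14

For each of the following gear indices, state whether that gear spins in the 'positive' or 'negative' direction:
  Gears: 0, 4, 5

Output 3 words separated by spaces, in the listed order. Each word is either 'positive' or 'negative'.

Gear 0 (driver): negative (depth 0)
  gear 1: meshes with gear 0 -> depth 1 -> positive (opposite of gear 0)
  gear 2: meshes with gear 0 -> depth 1 -> positive (opposite of gear 0)
  gear 3: meshes with gear 0 -> depth 1 -> positive (opposite of gear 0)
  gear 4: meshes with gear 3 -> depth 2 -> negative (opposite of gear 3)
  gear 5: meshes with gear 1 -> depth 2 -> negative (opposite of gear 1)
Queried indices 0, 4, 5 -> negative, negative, negative

Answer: negative negative negative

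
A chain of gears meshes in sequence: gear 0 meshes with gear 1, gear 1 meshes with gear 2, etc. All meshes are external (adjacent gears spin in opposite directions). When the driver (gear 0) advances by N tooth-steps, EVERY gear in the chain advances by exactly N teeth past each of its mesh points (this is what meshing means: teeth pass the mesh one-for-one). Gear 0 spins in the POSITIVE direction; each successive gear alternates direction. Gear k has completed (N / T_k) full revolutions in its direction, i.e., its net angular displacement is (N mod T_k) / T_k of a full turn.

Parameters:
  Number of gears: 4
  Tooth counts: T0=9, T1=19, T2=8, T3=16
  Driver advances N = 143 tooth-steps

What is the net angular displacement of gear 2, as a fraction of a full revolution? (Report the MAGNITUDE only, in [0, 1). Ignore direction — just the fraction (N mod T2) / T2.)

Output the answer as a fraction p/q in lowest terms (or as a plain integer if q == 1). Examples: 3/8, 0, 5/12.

Answer: 7/8

Derivation:
Chain of 4 gears, tooth counts: [9, 19, 8, 16]
  gear 0: T0=9, direction=positive, advance = 143 mod 9 = 8 teeth = 8/9 turn
  gear 1: T1=19, direction=negative, advance = 143 mod 19 = 10 teeth = 10/19 turn
  gear 2: T2=8, direction=positive, advance = 143 mod 8 = 7 teeth = 7/8 turn
  gear 3: T3=16, direction=negative, advance = 143 mod 16 = 15 teeth = 15/16 turn
Gear 2: 143 mod 8 = 7
Fraction = 7 / 8 = 7/8 (gcd(7,8)=1) = 7/8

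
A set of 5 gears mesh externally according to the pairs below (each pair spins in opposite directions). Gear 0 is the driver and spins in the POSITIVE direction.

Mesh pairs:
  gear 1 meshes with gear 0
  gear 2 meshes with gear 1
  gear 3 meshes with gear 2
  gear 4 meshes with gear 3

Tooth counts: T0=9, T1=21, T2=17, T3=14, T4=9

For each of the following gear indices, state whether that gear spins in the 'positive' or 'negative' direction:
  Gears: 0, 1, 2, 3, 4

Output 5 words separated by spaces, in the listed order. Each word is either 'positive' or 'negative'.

Gear 0 (driver): positive (depth 0)
  gear 1: meshes with gear 0 -> depth 1 -> negative (opposite of gear 0)
  gear 2: meshes with gear 1 -> depth 2 -> positive (opposite of gear 1)
  gear 3: meshes with gear 2 -> depth 3 -> negative (opposite of gear 2)
  gear 4: meshes with gear 3 -> depth 4 -> positive (opposite of gear 3)
Queried indices 0, 1, 2, 3, 4 -> positive, negative, positive, negative, positive

Answer: positive negative positive negative positive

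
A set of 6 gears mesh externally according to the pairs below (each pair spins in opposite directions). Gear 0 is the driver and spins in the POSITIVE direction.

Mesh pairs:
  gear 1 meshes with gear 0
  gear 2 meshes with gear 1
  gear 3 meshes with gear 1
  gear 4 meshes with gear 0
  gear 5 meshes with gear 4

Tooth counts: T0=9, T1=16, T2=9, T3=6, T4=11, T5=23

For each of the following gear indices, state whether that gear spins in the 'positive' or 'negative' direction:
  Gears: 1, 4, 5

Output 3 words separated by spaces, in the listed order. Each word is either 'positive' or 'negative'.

Gear 0 (driver): positive (depth 0)
  gear 1: meshes with gear 0 -> depth 1 -> negative (opposite of gear 0)
  gear 2: meshes with gear 1 -> depth 2 -> positive (opposite of gear 1)
  gear 3: meshes with gear 1 -> depth 2 -> positive (opposite of gear 1)
  gear 4: meshes with gear 0 -> depth 1 -> negative (opposite of gear 0)
  gear 5: meshes with gear 4 -> depth 2 -> positive (opposite of gear 4)
Queried indices 1, 4, 5 -> negative, negative, positive

Answer: negative negative positive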